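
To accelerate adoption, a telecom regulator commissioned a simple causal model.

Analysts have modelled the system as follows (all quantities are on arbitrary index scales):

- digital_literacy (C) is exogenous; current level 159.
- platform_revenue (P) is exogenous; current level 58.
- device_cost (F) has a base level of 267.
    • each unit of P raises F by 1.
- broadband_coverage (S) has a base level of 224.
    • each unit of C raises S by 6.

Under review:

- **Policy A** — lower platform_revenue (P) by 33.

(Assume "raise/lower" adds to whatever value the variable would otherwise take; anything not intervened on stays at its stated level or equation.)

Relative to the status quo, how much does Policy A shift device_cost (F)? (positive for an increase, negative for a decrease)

-33

Baseline:
  P = 58
  F = 267 + 58 = 325
Policy A (P − 33):
  P = 58 − 33 = 25
  F = 267 + 25 = 292
Change in F: 292 − 325 = -33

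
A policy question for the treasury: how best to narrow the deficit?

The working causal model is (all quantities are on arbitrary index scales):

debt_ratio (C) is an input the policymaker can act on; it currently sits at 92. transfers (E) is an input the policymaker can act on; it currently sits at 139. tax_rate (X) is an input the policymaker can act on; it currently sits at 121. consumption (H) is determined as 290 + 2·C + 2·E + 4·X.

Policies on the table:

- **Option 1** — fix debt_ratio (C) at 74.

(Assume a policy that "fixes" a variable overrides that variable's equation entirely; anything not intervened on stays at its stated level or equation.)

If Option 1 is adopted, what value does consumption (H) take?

1200

Option 1 (C := 74):
  C = 74
  E = 139
  X = 121
  H = 290 + 2·74 + 2·139 + 4·121 = 1200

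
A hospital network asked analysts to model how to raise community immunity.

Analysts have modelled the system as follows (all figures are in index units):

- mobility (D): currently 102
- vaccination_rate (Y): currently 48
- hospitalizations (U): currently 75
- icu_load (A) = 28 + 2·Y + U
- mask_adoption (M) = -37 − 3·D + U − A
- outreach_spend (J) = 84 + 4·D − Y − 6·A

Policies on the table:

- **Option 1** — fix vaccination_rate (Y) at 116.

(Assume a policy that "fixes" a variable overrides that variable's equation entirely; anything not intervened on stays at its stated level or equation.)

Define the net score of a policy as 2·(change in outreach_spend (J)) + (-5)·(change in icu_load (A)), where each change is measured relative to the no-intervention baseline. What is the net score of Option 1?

Baseline:
  D = 102
  Y = 48
  U = 75
  A = 28 + 2·48 + 75 = 199
  J = 84 + 4·102 − 48 − 6·199 = -750
Option 1 (Y := 116):
  D = 102
  Y = 116
  U = 75
  A = 28 + 2·116 + 75 = 335
  J = 84 + 4·102 − 116 − 6·335 = -1634
ΔJ = -1634 − (-750) = -884; ΔA = 335 − 199 = 136
Score = 2·(-884) + (-5)·136 = -2448

-2448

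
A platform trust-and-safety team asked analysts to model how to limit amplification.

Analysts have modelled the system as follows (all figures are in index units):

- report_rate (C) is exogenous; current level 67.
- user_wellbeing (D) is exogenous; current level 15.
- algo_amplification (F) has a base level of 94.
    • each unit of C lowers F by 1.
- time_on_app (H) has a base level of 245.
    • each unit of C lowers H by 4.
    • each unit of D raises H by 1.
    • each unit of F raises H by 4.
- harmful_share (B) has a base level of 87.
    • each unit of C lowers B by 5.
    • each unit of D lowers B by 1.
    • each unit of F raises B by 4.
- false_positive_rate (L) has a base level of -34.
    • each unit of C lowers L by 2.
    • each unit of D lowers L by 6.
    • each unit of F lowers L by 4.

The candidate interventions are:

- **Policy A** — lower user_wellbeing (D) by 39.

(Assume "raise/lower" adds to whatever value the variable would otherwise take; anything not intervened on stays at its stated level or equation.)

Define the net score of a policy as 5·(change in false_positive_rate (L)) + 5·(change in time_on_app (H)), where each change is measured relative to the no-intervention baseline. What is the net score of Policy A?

975

Baseline:
  C = 67
  D = 15
  F = 94 − 67 = 27
  H = 245 − 4·67 + 15 + 4·27 = 100
  L = -34 − 2·67 − 6·15 − 4·27 = -366
Policy A (D − 39):
  C = 67
  D = 15 − 39 = -24
  F = 94 − 67 = 27
  H = 245 − 4·67 + (-24) + 4·27 = 61
  L = -34 − 2·67 − 6·(-24) − 4·27 = -132
ΔL = -132 − (-366) = 234; ΔH = 61 − 100 = -39
Score = 5·234 + 5·(-39) = 975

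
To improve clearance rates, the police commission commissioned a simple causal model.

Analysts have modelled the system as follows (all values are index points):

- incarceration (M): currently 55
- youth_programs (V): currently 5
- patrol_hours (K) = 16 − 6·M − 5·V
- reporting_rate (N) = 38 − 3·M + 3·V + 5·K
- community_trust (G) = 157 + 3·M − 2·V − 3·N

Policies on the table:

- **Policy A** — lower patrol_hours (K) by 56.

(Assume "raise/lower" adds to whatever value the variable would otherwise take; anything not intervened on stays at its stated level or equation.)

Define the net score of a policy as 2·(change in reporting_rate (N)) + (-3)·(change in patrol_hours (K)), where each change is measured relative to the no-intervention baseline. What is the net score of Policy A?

Baseline:
  M = 55
  V = 5
  K = 16 − 6·55 − 5·5 = -339
  N = 38 − 3·55 + 3·5 + 5·(-339) = -1807
Policy A (K − 56):
  M = 55
  V = 5
  K = 16 − 6·55 − 5·5 (−56 from intervention) = -395
  N = 38 − 3·55 + 3·5 + 5·(-395) = -2087
ΔN = -2087 − (-1807) = -280; ΔK = -395 − (-339) = -56
Score = 2·(-280) + (-3)·(-56) = -392

-392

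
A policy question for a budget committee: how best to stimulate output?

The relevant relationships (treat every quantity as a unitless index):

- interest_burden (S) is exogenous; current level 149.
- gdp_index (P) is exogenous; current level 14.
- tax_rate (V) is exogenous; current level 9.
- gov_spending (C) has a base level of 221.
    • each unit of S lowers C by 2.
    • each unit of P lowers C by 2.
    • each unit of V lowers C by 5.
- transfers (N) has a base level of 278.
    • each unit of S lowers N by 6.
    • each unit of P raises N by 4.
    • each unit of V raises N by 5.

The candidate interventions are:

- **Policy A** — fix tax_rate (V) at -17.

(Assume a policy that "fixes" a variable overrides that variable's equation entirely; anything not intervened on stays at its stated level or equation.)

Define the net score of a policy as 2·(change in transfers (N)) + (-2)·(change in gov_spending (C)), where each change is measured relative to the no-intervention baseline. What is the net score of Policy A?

-520

Baseline:
  S = 149
  P = 14
  V = 9
  C = 221 − 2·149 − 2·14 − 5·9 = -150
  N = 278 − 6·149 + 4·14 + 5·9 = -515
Policy A (V := -17):
  S = 149
  P = 14
  V = -17
  C = 221 − 2·149 − 2·14 − 5·(-17) = -20
  N = 278 − 6·149 + 4·14 + 5·(-17) = -645
ΔN = -645 − (-515) = -130; ΔC = -20 − (-150) = 130
Score = 2·(-130) + (-2)·130 = -520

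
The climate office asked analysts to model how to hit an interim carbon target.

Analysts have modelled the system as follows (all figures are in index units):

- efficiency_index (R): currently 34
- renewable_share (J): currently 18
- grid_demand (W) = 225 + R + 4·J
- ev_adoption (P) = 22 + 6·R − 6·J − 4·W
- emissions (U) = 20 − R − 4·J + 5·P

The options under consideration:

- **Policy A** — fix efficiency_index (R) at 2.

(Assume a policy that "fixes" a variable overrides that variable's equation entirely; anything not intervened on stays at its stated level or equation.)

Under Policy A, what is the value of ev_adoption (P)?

Policy A (R := 2):
  R = 2
  J = 18
  W = 225 + 2 + 4·18 = 299
  P = 22 + 6·2 − 6·18 − 4·299 = -1270

-1270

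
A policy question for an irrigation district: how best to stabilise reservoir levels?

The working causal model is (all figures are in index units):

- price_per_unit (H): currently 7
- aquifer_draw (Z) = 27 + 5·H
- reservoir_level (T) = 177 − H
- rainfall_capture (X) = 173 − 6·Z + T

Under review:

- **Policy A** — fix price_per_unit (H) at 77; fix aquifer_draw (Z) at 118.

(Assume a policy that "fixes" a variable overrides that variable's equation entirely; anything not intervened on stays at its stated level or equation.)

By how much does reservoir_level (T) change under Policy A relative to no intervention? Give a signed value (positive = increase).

-70

Baseline:
  H = 7
  T = 177 − 7 = 170
Policy A (H := 77, Z := 118):
  H = 77
  T = 177 − 77 = 100
Change in T: 100 − 170 = -70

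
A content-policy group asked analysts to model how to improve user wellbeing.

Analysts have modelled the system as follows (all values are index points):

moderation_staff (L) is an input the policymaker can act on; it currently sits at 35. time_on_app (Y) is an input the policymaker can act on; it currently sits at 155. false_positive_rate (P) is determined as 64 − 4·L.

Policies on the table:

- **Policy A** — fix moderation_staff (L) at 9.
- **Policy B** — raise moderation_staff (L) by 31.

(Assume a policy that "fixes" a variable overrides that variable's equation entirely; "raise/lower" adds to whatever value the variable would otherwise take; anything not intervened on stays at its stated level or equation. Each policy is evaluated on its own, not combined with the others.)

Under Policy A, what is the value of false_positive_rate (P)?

28

Policy A (L := 9):
  L = 9
  P = 64 − 4·9 = 28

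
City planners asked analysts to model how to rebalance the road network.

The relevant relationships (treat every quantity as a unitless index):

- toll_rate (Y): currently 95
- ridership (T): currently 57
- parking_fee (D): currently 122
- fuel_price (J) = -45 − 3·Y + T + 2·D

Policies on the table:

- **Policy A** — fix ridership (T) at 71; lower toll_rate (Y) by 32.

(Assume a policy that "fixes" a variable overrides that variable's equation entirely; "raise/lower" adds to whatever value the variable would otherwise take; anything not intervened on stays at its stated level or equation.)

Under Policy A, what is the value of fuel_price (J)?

Policy A (T := 71, Y − 32):
  Y = 95 − 32 = 63
  T = 71
  D = 122
  J = -45 − 3·63 + 71 + 2·122 = 81

81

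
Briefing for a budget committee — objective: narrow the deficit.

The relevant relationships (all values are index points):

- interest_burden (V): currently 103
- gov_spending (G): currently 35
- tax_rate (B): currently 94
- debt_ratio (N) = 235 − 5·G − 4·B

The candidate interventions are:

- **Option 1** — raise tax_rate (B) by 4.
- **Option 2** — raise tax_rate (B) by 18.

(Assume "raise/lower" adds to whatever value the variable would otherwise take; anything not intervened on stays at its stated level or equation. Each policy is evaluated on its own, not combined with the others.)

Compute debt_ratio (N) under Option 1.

-332

Option 1 (B + 4):
  G = 35
  B = 94 + 4 = 98
  N = 235 − 5·35 − 4·98 = -332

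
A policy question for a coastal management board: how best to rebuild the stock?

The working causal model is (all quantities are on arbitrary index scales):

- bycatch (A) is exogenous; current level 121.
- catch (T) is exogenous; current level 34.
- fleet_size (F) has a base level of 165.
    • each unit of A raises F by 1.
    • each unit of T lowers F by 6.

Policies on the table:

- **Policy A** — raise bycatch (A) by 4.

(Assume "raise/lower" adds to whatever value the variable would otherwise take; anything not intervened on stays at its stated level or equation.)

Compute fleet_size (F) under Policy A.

Policy A (A + 4):
  A = 121 + 4 = 125
  T = 34
  F = 165 + 125 − 6·34 = 86

86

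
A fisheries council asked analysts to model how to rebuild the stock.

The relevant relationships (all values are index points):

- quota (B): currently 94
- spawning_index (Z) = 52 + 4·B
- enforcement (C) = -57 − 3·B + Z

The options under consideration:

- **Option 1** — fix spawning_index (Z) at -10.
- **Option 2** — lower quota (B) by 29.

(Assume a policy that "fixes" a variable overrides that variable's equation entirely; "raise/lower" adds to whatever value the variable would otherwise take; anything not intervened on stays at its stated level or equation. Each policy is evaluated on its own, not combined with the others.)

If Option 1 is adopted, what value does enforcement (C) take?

-349

Option 1 (Z := -10):
  B = 94
  Z = -10
  C = -57 − 3·94 + (-10) = -349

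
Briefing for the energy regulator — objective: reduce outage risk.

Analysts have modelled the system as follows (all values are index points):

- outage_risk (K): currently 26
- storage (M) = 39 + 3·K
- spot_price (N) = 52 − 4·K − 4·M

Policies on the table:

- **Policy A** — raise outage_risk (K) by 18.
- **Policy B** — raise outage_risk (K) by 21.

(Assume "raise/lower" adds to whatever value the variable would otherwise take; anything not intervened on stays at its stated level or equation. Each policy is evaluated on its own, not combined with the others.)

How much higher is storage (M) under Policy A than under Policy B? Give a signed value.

-9

Policy A (K + 18):
  K = 26 + 18 = 44
  M = 39 + 3·44 = 171
Policy B (K + 21):
  K = 26 + 21 = 47
  M = 39 + 3·47 = 180
M: 171 − 180 = -9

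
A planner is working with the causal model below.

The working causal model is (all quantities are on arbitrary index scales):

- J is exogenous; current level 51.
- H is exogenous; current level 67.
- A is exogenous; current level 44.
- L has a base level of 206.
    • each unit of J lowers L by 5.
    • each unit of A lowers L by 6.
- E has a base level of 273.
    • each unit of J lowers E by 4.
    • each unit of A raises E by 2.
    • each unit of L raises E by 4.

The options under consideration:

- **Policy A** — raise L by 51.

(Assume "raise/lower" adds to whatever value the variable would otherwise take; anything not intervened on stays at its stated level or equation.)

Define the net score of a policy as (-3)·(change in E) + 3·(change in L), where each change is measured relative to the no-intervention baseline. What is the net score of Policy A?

-459

Baseline:
  J = 51
  A = 44
  L = 206 − 5·51 − 6·44 = -313
  E = 273 − 4·51 + 2·44 + 4·(-313) = -1095
Policy A (L + 51):
  J = 51
  A = 44
  L = 206 − 5·51 − 6·44 (+51 from intervention) = -262
  E = 273 − 4·51 + 2·44 + 4·(-262) = -891
ΔE = -891 − (-1095) = 204; ΔL = -262 − (-313) = 51
Score = (-3)·204 + 3·51 = -459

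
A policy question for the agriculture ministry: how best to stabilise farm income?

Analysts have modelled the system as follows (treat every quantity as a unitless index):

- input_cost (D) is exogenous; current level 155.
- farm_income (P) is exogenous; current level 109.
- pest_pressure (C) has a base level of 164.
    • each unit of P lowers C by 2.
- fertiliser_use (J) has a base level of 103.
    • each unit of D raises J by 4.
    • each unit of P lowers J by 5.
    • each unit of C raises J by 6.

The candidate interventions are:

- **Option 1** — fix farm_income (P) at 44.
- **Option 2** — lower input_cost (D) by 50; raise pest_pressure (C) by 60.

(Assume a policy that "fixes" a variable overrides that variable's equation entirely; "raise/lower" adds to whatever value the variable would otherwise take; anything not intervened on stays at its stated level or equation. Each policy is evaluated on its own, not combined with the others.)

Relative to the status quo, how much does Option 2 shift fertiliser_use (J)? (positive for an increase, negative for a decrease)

160

Baseline:
  D = 155
  P = 109
  C = 164 − 2·109 = -54
  J = 103 + 4·155 − 5·109 + 6·(-54) = -146
Option 2 (D − 50, C + 60):
  D = 155 − 50 = 105
  P = 109
  C = 164 − 2·109 (+60 from intervention) = 6
  J = 103 + 4·105 − 5·109 + 6·6 = 14
Change in J: 14 − (-146) = 160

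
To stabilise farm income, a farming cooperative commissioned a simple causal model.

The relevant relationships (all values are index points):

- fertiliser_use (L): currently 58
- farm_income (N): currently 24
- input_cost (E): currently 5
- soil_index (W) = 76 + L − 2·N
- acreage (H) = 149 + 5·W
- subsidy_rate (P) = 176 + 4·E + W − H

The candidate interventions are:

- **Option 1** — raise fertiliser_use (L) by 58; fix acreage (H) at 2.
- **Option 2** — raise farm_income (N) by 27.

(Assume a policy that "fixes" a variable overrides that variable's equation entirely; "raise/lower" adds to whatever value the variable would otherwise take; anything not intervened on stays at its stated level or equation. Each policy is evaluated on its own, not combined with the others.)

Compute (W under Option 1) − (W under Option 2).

112

Option 1 (L + 58, H := 2):
  L = 58 + 58 = 116
  N = 24
  W = 76 + 116 − 2·24 = 144
Option 2 (N + 27):
  L = 58
  N = 24 + 27 = 51
  W = 76 + 58 − 2·51 = 32
W: 144 − 32 = 112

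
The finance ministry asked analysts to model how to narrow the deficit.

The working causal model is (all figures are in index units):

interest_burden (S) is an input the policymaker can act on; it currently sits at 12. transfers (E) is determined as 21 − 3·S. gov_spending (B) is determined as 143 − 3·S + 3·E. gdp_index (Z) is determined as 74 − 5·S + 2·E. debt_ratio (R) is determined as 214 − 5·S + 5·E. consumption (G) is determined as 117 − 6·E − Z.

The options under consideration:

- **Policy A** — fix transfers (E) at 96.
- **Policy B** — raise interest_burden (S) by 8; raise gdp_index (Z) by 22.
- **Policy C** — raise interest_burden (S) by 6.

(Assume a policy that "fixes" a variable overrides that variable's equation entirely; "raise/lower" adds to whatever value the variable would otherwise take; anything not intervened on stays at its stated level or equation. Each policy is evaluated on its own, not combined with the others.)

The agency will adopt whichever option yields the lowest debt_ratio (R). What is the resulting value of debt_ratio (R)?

Policy A (E := 96):
  S = 12
  E = 96
  R = 214 − 5·12 + 5·96 = 634
Policy B (S + 8, Z + 22):
  S = 12 + 8 = 20
  E = 21 − 3·20 = -39
  R = 214 − 5·20 + 5·(-39) = -81
Policy C (S + 6):
  S = 12 + 6 = 18
  E = 21 − 3·18 = -33
  R = 214 − 5·18 + 5·(-33) = -41
Comparing — Policy A: R=634, Policy B: R=-81, Policy C: R=-41. Lowest is -81 (Policy B).

-81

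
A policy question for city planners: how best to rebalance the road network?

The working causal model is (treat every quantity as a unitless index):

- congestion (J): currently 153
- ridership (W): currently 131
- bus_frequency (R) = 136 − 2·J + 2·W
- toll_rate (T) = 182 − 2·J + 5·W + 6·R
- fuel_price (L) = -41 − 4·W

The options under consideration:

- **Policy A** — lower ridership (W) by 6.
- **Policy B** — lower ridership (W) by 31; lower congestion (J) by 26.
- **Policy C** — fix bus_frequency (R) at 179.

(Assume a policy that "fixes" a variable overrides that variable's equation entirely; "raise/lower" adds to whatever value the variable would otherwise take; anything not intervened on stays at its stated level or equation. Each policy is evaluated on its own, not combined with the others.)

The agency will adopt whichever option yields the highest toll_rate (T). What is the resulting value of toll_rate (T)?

1605

Policy A (W − 6):
  J = 153
  W = 131 − 6 = 125
  R = 136 − 2·153 + 2·125 = 80
  T = 182 − 2·153 + 5·125 + 6·80 = 981
Policy B (W − 31, J − 26):
  J = 153 − 26 = 127
  W = 131 − 31 = 100
  R = 136 − 2·127 + 2·100 = 82
  T = 182 − 2·127 + 5·100 + 6·82 = 920
Policy C (R := 179):
  J = 153
  W = 131
  R = 179
  T = 182 − 2·153 + 5·131 + 6·179 = 1605
Comparing — Policy A: T=981, Policy B: T=920, Policy C: T=1605. Highest is 1605 (Policy C).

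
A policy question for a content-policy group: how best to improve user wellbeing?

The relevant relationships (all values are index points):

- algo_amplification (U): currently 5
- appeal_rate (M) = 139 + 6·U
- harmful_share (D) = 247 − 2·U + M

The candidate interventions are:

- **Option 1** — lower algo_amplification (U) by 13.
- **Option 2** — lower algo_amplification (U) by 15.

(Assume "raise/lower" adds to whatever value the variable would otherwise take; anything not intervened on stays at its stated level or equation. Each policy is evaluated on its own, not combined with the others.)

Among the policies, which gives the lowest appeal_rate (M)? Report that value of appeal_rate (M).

79

Option 1 (U − 13):
  U = 5 − 13 = -8
  M = 139 + 6·(-8) = 91
Option 2 (U − 15):
  U = 5 − 15 = -10
  M = 139 + 6·(-10) = 79
Comparing — Option 1: M=91, Option 2: M=79. Lowest is 79 (Option 2).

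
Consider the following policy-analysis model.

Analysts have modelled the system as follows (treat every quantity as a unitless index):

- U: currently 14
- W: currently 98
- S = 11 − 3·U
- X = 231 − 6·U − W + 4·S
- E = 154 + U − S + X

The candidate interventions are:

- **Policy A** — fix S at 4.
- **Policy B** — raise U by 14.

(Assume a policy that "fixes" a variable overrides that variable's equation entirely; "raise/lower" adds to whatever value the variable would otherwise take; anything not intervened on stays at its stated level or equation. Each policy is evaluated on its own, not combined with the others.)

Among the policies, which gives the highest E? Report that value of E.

229

Policy A (S := 4):
  U = 14
  W = 98
  S = 4
  X = 231 − 6·14 − 98 + 4·4 = 65
  E = 154 + 14 − 4 + 65 = 229
Policy B (U + 14):
  U = 14 + 14 = 28
  W = 98
  S = 11 − 3·28 = -73
  X = 231 − 6·28 − 98 + 4·(-73) = -327
  E = 154 + 28 − (-73) + (-327) = -72
Comparing — Policy A: E=229, Policy B: E=-72. Highest is 229 (Policy A).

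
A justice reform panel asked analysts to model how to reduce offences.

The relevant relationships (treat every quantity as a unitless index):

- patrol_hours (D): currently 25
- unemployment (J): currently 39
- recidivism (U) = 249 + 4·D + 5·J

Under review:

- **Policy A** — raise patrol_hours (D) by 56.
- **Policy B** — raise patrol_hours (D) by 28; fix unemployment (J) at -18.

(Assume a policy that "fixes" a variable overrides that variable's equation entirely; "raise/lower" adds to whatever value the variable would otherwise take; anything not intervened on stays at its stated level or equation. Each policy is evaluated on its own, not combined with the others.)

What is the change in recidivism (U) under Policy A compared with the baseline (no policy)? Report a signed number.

224

Baseline:
  D = 25
  J = 39
  U = 249 + 4·25 + 5·39 = 544
Policy A (D + 56):
  D = 25 + 56 = 81
  J = 39
  U = 249 + 4·81 + 5·39 = 768
Change in U: 768 − 544 = 224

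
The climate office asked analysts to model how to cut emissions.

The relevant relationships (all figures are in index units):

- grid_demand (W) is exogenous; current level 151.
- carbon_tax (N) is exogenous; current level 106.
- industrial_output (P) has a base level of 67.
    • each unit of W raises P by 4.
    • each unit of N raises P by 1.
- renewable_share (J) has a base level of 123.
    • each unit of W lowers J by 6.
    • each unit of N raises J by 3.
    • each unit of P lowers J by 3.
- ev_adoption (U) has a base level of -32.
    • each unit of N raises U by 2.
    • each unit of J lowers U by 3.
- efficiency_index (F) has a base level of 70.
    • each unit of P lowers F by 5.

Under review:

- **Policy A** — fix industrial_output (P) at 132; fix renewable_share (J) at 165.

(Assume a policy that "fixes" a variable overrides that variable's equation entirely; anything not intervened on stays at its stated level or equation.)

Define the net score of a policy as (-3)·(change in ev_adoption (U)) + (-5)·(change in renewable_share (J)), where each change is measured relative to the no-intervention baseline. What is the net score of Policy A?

Baseline:
  W = 151
  N = 106
  P = 67 + 4·151 + 106 = 777
  J = 123 − 6·151 + 3·106 − 3·777 = -2796
  U = -32 + 2·106 − 3·(-2796) = 8568
Policy A (P := 132, J := 165):
  W = 151
  N = 106
  P = 132
  J = 165
  U = -32 + 2·106 − 3·165 = -315
ΔU = -315 − 8568 = -8883; ΔJ = 165 − (-2796) = 2961
Score = (-3)·(-8883) + (-5)·2961 = 11844

11844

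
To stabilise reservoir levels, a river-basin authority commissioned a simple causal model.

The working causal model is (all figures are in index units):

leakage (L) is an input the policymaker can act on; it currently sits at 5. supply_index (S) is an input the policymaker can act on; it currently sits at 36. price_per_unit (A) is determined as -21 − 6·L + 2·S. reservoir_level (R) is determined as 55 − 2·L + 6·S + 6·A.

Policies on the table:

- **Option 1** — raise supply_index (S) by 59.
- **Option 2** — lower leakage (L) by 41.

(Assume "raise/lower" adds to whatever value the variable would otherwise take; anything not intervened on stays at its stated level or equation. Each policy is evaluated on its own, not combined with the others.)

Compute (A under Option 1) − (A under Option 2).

-128

Option 1 (S + 59):
  L = 5
  S = 36 + 59 = 95
  A = -21 − 6·5 + 2·95 = 139
Option 2 (L − 41):
  L = 5 − 41 = -36
  S = 36
  A = -21 − 6·(-36) + 2·36 = 267
A: 139 − 267 = -128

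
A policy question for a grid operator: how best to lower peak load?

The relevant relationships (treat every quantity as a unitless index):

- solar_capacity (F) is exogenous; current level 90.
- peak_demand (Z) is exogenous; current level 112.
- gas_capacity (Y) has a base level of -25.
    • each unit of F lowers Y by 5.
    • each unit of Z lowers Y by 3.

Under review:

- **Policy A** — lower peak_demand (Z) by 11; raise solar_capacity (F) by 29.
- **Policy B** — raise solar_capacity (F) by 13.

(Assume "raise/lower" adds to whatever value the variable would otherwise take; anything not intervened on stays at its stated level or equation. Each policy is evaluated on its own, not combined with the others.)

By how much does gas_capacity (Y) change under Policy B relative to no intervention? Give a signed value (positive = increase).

-65

Baseline:
  F = 90
  Z = 112
  Y = -25 − 5·90 − 3·112 = -811
Policy B (F + 13):
  F = 90 + 13 = 103
  Z = 112
  Y = -25 − 5·103 − 3·112 = -876
Change in Y: -876 − (-811) = -65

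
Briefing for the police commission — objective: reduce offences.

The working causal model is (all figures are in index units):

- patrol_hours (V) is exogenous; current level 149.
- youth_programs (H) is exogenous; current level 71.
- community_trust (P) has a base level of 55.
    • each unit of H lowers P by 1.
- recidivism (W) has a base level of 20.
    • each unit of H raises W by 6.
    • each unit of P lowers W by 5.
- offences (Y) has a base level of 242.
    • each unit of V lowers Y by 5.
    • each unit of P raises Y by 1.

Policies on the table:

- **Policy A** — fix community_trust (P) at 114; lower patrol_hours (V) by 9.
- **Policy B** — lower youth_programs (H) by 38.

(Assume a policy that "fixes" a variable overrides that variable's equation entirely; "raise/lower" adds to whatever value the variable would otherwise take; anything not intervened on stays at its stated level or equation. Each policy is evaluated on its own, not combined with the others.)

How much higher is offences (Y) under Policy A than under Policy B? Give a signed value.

137

Policy A (P := 114, V − 9):
  V = 149 − 9 = 140
  H = 71
  P = 114
  Y = 242 − 5·140 + 114 = -344
Policy B (H − 38):
  V = 149
  H = 71 − 38 = 33
  P = 55 − 33 = 22
  Y = 242 − 5·149 + 22 = -481
Y: -344 − (-481) = 137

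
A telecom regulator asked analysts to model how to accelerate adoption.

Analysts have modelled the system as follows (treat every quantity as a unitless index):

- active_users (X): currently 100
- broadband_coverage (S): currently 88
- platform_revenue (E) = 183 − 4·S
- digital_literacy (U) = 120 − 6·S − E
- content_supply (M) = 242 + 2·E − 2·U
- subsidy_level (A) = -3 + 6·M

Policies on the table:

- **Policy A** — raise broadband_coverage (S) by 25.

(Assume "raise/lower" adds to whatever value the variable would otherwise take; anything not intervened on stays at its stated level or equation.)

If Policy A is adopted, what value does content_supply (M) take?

Policy A (S + 25):
  S = 88 + 25 = 113
  E = 183 − 4·113 = -269
  U = 120 − 6·113 − (-269) = -289
  M = 242 + 2·(-269) − 2·(-289) = 282

282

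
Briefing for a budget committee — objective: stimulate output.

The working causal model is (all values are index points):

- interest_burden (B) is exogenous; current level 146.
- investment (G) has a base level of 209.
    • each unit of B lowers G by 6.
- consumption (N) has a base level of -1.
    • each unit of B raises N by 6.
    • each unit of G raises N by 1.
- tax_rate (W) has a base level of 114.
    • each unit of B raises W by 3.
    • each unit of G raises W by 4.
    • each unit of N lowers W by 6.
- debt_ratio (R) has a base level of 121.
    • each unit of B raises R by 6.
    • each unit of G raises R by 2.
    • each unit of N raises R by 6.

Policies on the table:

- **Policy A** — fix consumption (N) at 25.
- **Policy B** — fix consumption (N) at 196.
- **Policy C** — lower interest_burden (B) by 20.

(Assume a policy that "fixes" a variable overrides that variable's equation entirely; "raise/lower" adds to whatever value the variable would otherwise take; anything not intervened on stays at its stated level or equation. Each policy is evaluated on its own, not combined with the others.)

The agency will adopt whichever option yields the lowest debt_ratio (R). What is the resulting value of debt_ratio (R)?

-187

Policy A (N := 25):
  B = 146
  G = 209 − 6·146 = -667
  N = 25
  R = 121 + 6·146 + 2·(-667) + 6·25 = -187
Policy B (N := 196):
  B = 146
  G = 209 − 6·146 = -667
  N = 196
  R = 121 + 6·146 + 2·(-667) + 6·196 = 839
Policy C (B − 20):
  B = 146 − 20 = 126
  G = 209 − 6·126 = -547
  N = -1 + 6·126 + (-547) = 208
  R = 121 + 6·126 + 2·(-547) + 6·208 = 1031
Comparing — Policy A: R=-187, Policy B: R=839, Policy C: R=1031. Lowest is -187 (Policy A).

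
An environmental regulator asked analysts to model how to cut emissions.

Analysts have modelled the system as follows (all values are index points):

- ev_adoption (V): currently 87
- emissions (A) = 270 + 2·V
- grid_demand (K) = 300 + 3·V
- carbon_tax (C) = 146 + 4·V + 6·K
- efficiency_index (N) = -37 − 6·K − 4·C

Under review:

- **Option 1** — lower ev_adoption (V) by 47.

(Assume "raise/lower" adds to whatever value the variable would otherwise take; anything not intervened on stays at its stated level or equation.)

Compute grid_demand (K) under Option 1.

Option 1 (V − 47):
  V = 87 − 47 = 40
  K = 300 + 3·40 = 420

420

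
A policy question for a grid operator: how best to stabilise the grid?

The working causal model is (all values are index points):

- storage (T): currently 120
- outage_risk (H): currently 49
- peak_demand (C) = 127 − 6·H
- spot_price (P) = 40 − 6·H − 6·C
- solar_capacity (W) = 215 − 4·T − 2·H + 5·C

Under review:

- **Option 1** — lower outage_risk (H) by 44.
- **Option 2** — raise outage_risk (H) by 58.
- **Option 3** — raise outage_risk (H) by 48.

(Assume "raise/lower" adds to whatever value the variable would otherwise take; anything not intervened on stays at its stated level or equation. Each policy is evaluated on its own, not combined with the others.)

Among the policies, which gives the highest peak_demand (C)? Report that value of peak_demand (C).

Option 1 (H − 44):
  H = 49 − 44 = 5
  C = 127 − 6·5 = 97
Option 2 (H + 58):
  H = 49 + 58 = 107
  C = 127 − 6·107 = -515
Option 3 (H + 48):
  H = 49 + 48 = 97
  C = 127 − 6·97 = -455
Comparing — Option 1: C=97, Option 2: C=-515, Option 3: C=-455. Highest is 97 (Option 1).

97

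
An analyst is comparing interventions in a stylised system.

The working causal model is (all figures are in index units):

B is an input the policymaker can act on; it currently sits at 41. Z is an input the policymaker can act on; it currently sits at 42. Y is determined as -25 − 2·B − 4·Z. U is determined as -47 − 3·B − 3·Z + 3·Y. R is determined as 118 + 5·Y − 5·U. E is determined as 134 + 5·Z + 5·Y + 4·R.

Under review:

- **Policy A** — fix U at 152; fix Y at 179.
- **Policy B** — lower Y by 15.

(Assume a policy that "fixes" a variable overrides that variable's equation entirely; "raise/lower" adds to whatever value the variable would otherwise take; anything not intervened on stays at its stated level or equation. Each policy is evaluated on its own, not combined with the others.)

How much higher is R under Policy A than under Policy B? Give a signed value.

Policy A (U := 152, Y := 179):
  B = 41
  Z = 42
  Y = 179
  U = 152
  R = 118 + 5·179 − 5·152 = 253
Policy B (Y − 15):
  B = 41
  Z = 42
  Y = -25 − 2·41 − 4·42 (−15 from intervention) = -290
  U = -47 − 3·41 − 3·42 + 3·(-290) = -1166
  R = 118 + 5·(-290) − 5·(-1166) = 4498
R: 253 − 4498 = -4245

-4245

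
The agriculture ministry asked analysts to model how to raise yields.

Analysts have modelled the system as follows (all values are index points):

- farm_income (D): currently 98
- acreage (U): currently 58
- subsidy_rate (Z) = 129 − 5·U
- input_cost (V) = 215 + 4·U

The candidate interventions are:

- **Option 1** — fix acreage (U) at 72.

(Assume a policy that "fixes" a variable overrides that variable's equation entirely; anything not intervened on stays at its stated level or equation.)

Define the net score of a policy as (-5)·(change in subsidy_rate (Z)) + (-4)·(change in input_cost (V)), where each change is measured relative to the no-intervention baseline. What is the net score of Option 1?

Baseline:
  U = 58
  Z = 129 − 5·58 = -161
  V = 215 + 4·58 = 447
Option 1 (U := 72):
  U = 72
  Z = 129 − 5·72 = -231
  V = 215 + 4·72 = 503
ΔZ = -231 − (-161) = -70; ΔV = 503 − 447 = 56
Score = (-5)·(-70) + (-4)·56 = 126

126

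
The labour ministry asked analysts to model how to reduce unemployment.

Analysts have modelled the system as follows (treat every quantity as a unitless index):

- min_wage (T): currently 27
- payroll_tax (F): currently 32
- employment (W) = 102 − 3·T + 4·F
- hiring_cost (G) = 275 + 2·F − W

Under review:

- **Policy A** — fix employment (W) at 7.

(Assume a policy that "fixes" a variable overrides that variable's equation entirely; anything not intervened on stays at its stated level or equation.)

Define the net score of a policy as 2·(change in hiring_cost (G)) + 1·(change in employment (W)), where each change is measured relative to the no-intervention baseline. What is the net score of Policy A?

Baseline:
  T = 27
  F = 32
  W = 102 − 3·27 + 4·32 = 149
  G = 275 + 2·32 − 149 = 190
Policy A (W := 7):
  T = 27
  F = 32
  W = 7
  G = 275 + 2·32 − 7 = 332
ΔG = 332 − 190 = 142; ΔW = 7 − 149 = -142
Score = 2·142 + 1·(-142) = 142

142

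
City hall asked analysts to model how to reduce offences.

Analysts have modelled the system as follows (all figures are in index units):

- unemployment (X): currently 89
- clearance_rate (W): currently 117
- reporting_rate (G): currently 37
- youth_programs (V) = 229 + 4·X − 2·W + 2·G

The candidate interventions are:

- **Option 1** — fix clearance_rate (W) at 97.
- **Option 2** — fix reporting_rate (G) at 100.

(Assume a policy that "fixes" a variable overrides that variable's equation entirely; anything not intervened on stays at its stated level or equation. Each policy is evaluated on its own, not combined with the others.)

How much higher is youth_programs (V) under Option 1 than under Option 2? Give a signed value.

Option 1 (W := 97):
  X = 89
  W = 97
  G = 37
  V = 229 + 4·89 − 2·97 + 2·37 = 465
Option 2 (G := 100):
  X = 89
  W = 117
  G = 100
  V = 229 + 4·89 − 2·117 + 2·100 = 551
V: 465 − 551 = -86

-86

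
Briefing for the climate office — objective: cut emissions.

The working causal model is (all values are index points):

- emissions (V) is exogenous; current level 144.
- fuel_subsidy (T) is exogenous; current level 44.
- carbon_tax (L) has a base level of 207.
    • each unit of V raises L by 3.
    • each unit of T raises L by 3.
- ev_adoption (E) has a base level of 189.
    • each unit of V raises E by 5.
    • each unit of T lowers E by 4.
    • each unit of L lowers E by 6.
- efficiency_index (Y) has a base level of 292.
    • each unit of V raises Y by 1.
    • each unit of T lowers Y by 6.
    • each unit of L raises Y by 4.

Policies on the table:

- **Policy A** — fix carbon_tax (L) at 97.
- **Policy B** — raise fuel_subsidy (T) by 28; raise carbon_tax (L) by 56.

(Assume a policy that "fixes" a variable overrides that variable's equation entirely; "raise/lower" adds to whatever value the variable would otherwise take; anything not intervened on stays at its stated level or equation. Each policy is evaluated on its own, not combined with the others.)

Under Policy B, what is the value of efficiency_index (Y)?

3648

Policy B (T + 28, L + 56):
  V = 144
  T = 44 + 28 = 72
  L = 207 + 3·144 + 3·72 (+56 from intervention) = 911
  Y = 292 + 144 − 6·72 + 4·911 = 3648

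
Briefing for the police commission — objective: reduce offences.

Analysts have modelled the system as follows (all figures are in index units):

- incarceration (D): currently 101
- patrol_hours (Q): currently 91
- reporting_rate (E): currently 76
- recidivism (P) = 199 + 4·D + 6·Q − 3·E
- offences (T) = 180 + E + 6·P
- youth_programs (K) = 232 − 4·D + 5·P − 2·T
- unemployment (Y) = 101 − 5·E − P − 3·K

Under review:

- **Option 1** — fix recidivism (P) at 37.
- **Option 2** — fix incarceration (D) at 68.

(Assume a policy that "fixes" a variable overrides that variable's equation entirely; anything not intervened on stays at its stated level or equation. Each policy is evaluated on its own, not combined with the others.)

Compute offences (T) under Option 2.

4990

Option 2 (D := 68):
  D = 68
  Q = 91
  E = 76
  P = 199 + 4·68 + 6·91 − 3·76 = 789
  T = 180 + 76 + 6·789 = 4990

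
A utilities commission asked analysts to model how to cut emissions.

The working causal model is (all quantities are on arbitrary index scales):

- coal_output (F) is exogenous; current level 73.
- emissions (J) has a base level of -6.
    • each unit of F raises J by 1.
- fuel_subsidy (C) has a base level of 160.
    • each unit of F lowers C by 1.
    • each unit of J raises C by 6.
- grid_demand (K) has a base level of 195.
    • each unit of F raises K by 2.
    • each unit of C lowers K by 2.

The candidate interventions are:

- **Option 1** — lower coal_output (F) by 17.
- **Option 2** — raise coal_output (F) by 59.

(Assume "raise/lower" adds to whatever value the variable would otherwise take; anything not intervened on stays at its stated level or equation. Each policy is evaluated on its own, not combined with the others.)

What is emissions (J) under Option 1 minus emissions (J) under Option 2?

Option 1 (F − 17):
  F = 73 − 17 = 56
  J = -6 + 56 = 50
Option 2 (F + 59):
  F = 73 + 59 = 132
  J = -6 + 132 = 126
J: 50 − 126 = -76

-76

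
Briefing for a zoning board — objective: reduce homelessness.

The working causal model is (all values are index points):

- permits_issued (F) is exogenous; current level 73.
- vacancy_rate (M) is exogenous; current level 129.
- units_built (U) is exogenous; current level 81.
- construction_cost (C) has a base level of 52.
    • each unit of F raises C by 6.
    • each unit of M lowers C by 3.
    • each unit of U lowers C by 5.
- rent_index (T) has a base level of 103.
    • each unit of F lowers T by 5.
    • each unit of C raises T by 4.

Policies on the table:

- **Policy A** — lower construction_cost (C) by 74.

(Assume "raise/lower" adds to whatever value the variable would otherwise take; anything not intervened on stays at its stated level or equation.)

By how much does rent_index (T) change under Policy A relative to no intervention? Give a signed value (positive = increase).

Baseline:
  F = 73
  M = 129
  U = 81
  C = 52 + 6·73 − 3·129 − 5·81 = -302
  T = 103 − 5·73 + 4·(-302) = -1470
Policy A (C − 74):
  F = 73
  M = 129
  U = 81
  C = 52 + 6·73 − 3·129 − 5·81 (−74 from intervention) = -376
  T = 103 − 5·73 + 4·(-376) = -1766
Change in T: -1766 − (-1470) = -296

-296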